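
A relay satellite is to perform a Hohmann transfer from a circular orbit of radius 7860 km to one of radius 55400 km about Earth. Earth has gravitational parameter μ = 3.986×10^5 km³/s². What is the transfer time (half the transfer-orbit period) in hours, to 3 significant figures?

t = 7.78 hours

The Hohmann ellipse has a_t = (r₁ + r₂)/2 = 31630 km.
By Kepler's third law the transfer-orbit period is T = 2π√(a_t³/μ), so t = T/2 = 27992 s.
Converting: 27992 s ÷ 3600 s/hour = 7.78 hours.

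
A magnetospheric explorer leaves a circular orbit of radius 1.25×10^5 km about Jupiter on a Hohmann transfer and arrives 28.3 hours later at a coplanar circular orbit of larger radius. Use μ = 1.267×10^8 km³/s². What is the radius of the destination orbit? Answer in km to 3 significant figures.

r₂ = 8.97×10^5 km

Transfer time t = 28.3 hours = 1.0188×10^5 s, and t = π√(a_t³/μ).
So a_t = (μ t²/π²)^(1/3) = (1.267×10^8 × (1.0188×10^5)² / π²)^(1/3) = 5.1076×10^5 km.
Since a_t = (r₁ + r₂)/2, r₂ = 2a_t − r₁ = 2×5.1076×10^5 − 1.250×10^5 = 8.9652×10^5 km.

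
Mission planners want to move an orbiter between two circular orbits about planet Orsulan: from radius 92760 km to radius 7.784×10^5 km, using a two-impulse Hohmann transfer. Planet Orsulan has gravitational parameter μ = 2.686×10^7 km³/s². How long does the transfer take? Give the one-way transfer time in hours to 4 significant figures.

Transfer-ellipse semi-major axis a_t = (r₁ + r₂)/2 = (92760 + 7.784×10^5)/2 = 4.3558×10^5 km.
Transfer time t = π√(a_t³/μ) = π√((4.3558×10^5)³ / 2.686×10^7) = 1.7426×10^5 s.
Converting: 1.7426×10^5 s ÷ 3600 s/hour = 48.41 hours.

t = 48.41 hours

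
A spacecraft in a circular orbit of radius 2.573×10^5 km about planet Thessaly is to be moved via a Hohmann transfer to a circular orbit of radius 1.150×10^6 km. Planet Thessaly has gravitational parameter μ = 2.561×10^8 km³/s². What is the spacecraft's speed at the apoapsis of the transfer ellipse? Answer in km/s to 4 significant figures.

Transfer-ellipse semi-major axis a_t = (r₁ + r₂)/2 = (2.573×10^5 + 1.150×10^6)/2 = 7.0365×10^5 km.
The apoapsis of the transfer ellipse is at r = 1.150×10^6 km.
Applying v² = μ(2/r − 1/a_t): v = 9.024 km/s.

v = 9.024 km/s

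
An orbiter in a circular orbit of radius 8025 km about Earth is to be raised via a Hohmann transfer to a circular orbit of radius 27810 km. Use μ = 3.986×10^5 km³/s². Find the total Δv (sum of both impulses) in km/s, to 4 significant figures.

Δv = 2.985 km/s

Transfer-ellipse semi-major axis a_t = (r₁ + r₂)/2 = (8025 + 27810)/2 = 17917.5 km.
At r₁ the circular-orbit speed is v₁ = √(μ/r₁) = 7.0477 km/s.
Transfer-orbit speed at r₁ (vis-viva equation): v_p = √[μ(2/r₁ − 1/a_t)] = 8.7803 km/s.
First burn Δv₁ = |v_p − v₁| = 1.733 km/s.
Circular speed at r₂: v₂ = √(μ/r₂) = 3.786 km/s.
Transfer-orbit speed at r₂: v_a = √[μ(2/r₂ − 1/a_t)] = 2.534 km/s.
Second burn Δv₂ = |v₂ − v_a| = 1.252 km/s.
Total Δv = Δv₁ + Δv₂ = 2.985 km/s.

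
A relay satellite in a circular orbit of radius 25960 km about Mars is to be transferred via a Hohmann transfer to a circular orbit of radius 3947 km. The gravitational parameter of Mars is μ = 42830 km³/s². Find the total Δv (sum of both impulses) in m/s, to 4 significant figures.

Δv = 1671 m/s

The Hohmann ellipse has a_t = (r₁ + r₂)/2 = 14953.5 km.
Circular speed at r₁: v₁ = √(μ/r₁) = √(42830/25960) = 1.2845 km/s.
On the transfer ellipse at r₁, vis-viva gives v_a = √[μ(2/r₁ − 1/a_t)] = 0.65991 km/s.
First burn Δv₁ = |v_a − v₁| = 0.6246 km/s.
At r₂, v₂ = √(μ/r₂) = 3.294 km/s.
Transfer-orbit speed at r₂: v_p = √[μ(2/r₂ − 1/a_t)] = 4.340 km/s.
Second burn Δv₂ = |v₂ − v_p| = 1.046 km/s.
Total Δv = Δv₁ + Δv₂ = 1.671 km/s.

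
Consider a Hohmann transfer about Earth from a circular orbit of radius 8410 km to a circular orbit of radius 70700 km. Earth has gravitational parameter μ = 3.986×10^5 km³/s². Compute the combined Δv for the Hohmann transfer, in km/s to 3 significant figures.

The Hohmann ellipse has a_t = (r₁ + r₂)/2 = 39555 km.
Circular speed at r₁: v₁ = √(μ/r₁) = √(3.986×10^5/8410) = 6.8845 km/s.
Transfer-orbit speed at r₁ (vis-viva equation): v_p = √[μ(2/r₁ − 1/a_t)] = 9.2041 km/s.
First burn Δv₁ = |v_p − v₁| = 2.3196 km/s.
Circular speed at r₂: v₂ = √(μ/r₂) = 2.37443 km/s.
Transfer-orbit speed at r₂: v_a = √[μ(2/r₂ − 1/a_t)] = 1.09485 km/s.
Second burn Δv₂ = |v₂ − v_a| = 1.2796 km/s.
Total Δv = Δv₁ + Δv₂ = 3.599 km/s.

Δv = 3.60 km/s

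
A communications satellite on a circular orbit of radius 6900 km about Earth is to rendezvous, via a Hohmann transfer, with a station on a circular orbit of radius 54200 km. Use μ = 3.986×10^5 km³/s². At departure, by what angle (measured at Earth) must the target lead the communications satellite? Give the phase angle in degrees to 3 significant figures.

Semi-major axis of the transfer orbit: a_t = (6900 + 54200)/2 = 30550 km.
Transfer time t = π√(a_t³/μ) = 26570 s.
Target angular speed ω₂ = √(μ/r₂³) = 5.0035×10^-5 rad/s.
Angle swept by the target during transfer: ω₂·t = 1.3294 rad = 76.17°.
The communications satellite traverses 180° on the transfer ellipse, so the target must lead by 180° − 76.17° = 104°.

φ = 104°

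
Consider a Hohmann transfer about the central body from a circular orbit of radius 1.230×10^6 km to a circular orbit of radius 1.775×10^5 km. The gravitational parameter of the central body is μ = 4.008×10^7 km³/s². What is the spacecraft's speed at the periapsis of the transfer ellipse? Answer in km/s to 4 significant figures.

The Hohmann ellipse has a_t = (r₁ + r₂)/2 = 7.0375×10^5 km.
The periapsis of the transfer ellipse is at r = 1.775×10^5 km.
Applying v² = μ(2/r − 1/a_t): v = 19.87 km/s.

v = 19.87 km/s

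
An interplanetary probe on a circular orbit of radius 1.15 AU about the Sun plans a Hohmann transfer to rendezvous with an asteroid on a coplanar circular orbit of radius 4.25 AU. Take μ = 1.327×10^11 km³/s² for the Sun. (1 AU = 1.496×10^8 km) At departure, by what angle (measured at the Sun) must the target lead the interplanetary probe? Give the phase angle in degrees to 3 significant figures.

In km: r₁ = 1.15 × 1.496×10^8 = 1.7204×10^8 km; r₂ = 4.25 × 1.496×10^8 = 6.358×10^8 km.
Transfer-ellipse semi-major axis a_t = (r₁ + r₂)/2 = (1.7204×10^8 + 6.358×10^8)/2 = 4.0392×10^8 km.
Transfer time t = π√(a_t³/μ) = 7.000958×10^7 s.
Target angular speed ω₂ = √(μ/r₂³) = 2.272242×10^-8 rad/s.
Angle swept by the target during transfer: ω₂·t = 1.590787 rad = 91.145°.
Arrival is 180° from departure on the ellipse, so φ = 180° − 91.145° = 88.9°.

φ = 88.9°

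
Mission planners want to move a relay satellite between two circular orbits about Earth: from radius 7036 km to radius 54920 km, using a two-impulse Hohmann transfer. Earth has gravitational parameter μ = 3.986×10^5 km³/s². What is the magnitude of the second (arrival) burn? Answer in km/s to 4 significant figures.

Δv₂ = 1.410 km/s

The Hohmann ellipse has a_t = (r₁ + r₂)/2 = 30978 km.
On the circular orbit at r = 54920 km, v_c = √(μ/r) = 2.694 km/s.
Vis-viva on the transfer ellipse at r = 54920 km gives v_t = √[μ(2/r − 1/a_t)] = 1.284 km/s.
Δv₂ = |v_t − v_c| = |1.284 − 2.694| = 1.410 km/s.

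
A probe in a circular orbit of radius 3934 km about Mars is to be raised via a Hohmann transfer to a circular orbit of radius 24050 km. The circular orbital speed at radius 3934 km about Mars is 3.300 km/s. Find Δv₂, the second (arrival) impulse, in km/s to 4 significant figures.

From the circular-orbit relation v² = μ/r at r = 3934 km: μ = v²r = (3.300)² × 3934 = 42841.3 km³/s².
Semi-major axis of the transfer orbit: a_t = (3934 + 24050)/2 = 13992 km.
Circular speed at r = 24050 km: v_c = √(μ/r) = 1.3347 km/s.
Transfer-orbit speed at the same r (vis-viva, a = a_t): v_t = √[μ(2/r − 1/a_t)] = 0.70770 km/s.
Δv₂ = |v_t − v_c| = |0.70770 − 1.3347| = 0.6270 km/s.

Δv₂ = 0.6270 km/s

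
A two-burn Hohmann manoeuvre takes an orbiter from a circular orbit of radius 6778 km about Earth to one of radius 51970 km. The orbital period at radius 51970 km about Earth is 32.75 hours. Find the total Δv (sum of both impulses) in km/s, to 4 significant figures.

Δv = 3.971 km/s

From Kepler's third law T² = 4π²r³/μ at r = 51970 km, T = 32.75 hours = 32.75 × 3600 s = 1.179×10^5 s: μ = 4π²r³/T² = 3.98649×10^5 km³/s².
Semi-major axis of the transfer orbit: a_t = (6778 + 51970)/2 = 29374 km.
At r₁ the circular-orbit speed is v₁ = √(μ/r₁) = 7.6691 km/s.
On the transfer ellipse at r₁, v² = μ(2/r − 1/a) gives v_p = √[μ(2/r₁ − 1/a_t)] = 10.201 km/s.
First burn Δv₁ = |v_p − v₁| = 2.532 km/s.
Circular speed at r₂: v₂ = √(μ/r₂) = 2.7696 km/s.
Transfer-orbit speed at r₂: v_a = √[μ(2/r₂ − 1/a_t)] = 1.3304 km/s.
Second burn Δv₂ = |v₂ − v_a| = 1.439 km/s.
Δv = Δv₁ + Δv₂ = 2.532 + 1.439 = 3.971 km/s.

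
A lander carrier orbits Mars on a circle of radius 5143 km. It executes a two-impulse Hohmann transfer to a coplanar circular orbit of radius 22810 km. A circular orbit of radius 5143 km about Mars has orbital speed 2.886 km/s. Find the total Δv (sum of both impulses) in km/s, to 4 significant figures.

Δv = 1.340 km/s

From the circular-orbit relation v² = μ/r at r = 5143 km: μ = v²r = (2.886)² × 5143 = 42836.0 km³/s².
Transfer-ellipse semi-major axis a_t = (r₁ + r₂)/2 = (5143 + 22810)/2 = 13976.5 km.
Circular speed at r₁: v₁ = √(μ/r₁) = √(42836.0/5143) = 2.8860 km/s.
Transfer-orbit speed at r₁ (vis-viva equation): v_p = √[μ(2/r₁ − 1/a_t)] = 3.6869 km/s.
First burn Δv₁ = |v_p − v₁| = 0.8009 km/s.
At r₂, v₂ = √(μ/r₂) = 1.3704 km/s.
Transfer-orbit speed at r₂: v_a = √[μ(2/r₂ − 1/a_t)] = 0.83129 km/s.
Second burn Δv₂ = |v₂ − v_a| = 0.5391 km/s.
Δv = Δv₁ + Δv₂ = 0.8009 + 0.5391 = 1.340 km/s.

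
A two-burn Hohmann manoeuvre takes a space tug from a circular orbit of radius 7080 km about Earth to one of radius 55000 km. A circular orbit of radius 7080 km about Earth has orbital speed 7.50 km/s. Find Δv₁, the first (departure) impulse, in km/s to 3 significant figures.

Δv₁ = 2.48 km/s

From the circular-orbit relation v² = μ/r at r = 7080 km: μ = v²r = (7.50)² × 7080 = 3.98250×10^5 km³/s².
Semi-major axis of the transfer orbit: a_t = (7080 + 55000)/2 = 31040 km.
On the circular orbit at r = 7080 km, v_c = √(μ/r) = 7.500 km/s.
Transfer-orbit speed at the same r (vis-viva, a = a_t): v_t = √[μ(2/r − 1/a_t)] = 9.983 km/s.
Δv₁ = |v_t − v_c| = |9.983 − 7.500| = 2.483 km/s.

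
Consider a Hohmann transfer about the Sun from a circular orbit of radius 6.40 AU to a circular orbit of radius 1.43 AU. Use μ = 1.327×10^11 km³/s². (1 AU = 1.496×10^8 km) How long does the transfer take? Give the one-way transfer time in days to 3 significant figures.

In km: r₁ = 6.40 × 1.496×10^8 = 9.5744×10^8 km; r₂ = 1.43 × 1.496×10^8 = 2.13928×10^8 km.
Transfer-ellipse semi-major axis a_t = (r₁ + r₂)/2 = (9.5744×10^8 + 2.13928×10^8)/2 = 5.85684×10^8 km.
Transfer time t = π√(a_t³/μ) = π√((5.85684×10^8)³ / 1.327×10^11) = 1.222×10^8 s.
Converting: 1.222×10^8 s ÷ 86400 s/day = 1410 days.

t = 1410 days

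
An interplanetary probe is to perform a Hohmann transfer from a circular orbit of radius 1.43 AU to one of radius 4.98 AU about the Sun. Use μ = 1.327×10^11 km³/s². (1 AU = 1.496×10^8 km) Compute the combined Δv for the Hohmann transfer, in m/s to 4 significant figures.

Δv = 10570 m/s

In km: r₁ = 1.43 × 1.496×10^8 = 2.13928×10^8 km; r₂ = 4.98 × 1.496×10^8 = 7.45008×10^8 km.
The Hohmann ellipse has a_t = (r₁ + r₂)/2 = 4.79468×10^8 km.
At r₁ the circular-orbit speed is v₁ = √(μ/r₁) = 24.91 km/s.
On the transfer ellipse at r₁, vis-viva equation gives v_p = √[μ(2/r₁ − 1/a_t)] = 31.05 km/s.
First burn Δv₁ = |v_p − v₁| = 6.140 km/s.
At r₂, v₂ = √(μ/r₂) = 13.346 km/s.
Transfer-orbit speed at r₂: v_a = √[μ(2/r₂ − 1/a_t)] = 8.9147 km/s.
Second burn Δv₂ = |v₂ − v_a| = 4.431 km/s.
Total Δv = Δv₁ + Δv₂ = 10.57 km/s.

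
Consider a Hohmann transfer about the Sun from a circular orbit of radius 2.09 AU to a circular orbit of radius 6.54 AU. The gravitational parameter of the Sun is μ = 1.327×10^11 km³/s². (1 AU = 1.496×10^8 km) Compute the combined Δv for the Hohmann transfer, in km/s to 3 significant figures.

Δv = 8.30 km/s

In km: r₁ = 2.09 × 1.496×10^8 = 3.12664×10^8 km; r₂ = 6.54 × 1.496×10^8 = 9.78384×10^8 km.
The Hohmann ellipse has a_t = (r₁ + r₂)/2 = 6.45524×10^8 km.
At r₁ the circular-orbit speed is v₁ = √(μ/r₁) = 20.6014 km/s.
Transfer-orbit speed at r₁ (vis-viva equation): v_p = √[μ(2/r₁ − 1/a_t)] = 25.3627 km/s.
First burn Δv₁ = |v_p − v₁| = 4.761 km/s.
Circular speed at r₂: v₂ = √(μ/r₂) = 11.646 km/s.
Transfer-orbit speed at r₂: v_a = √[μ(2/r₂ − 1/a_t)] = 8.1052 km/s.
Second burn Δv₂ = |v₂ − v_a| = 3.541 km/s.
Δv = Δv₁ + Δv₂ = 4.761 + 3.541 = 8.302 km/s.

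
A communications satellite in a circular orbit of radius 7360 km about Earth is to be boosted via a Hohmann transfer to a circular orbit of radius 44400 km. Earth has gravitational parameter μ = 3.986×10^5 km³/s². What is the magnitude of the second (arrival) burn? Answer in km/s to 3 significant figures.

Δv₂ = 1.40 km/s

Semi-major axis of the transfer orbit: a_t = (7360 + 44400)/2 = 25880 km.
Circular speed at r = 44400 km: v_c = √(μ/r) = 2.996 km/s.
Vis-viva on the transfer ellipse at r = 44400 km gives v_t = √[μ(2/r − 1/a_t)] = 1.598 km/s.
Δv₂ = |v_t − v_c| = |1.598 − 2.996| = 1.398 km/s.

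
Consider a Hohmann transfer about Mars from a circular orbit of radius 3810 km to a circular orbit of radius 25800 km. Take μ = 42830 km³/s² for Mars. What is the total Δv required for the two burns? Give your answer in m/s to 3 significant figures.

Δv = 1710 m/s

The Hohmann ellipse has a_t = (r₁ + r₂)/2 = 14805 km.
Circular speed at r₁: v₁ = √(μ/r₁) = √(42830/3810) = 3.353 km/s.
Transfer-orbit speed at r₁ (vis-viva): v_p = √[μ(2/r₁ − 1/a_t)] = 4.426 km/s.
First burn Δv₁ = |v_p − v₁| = 1.073 km/s.
At r₂, v₂ = √(μ/r₂) = 1.2884 km/s.
Transfer-orbit speed at r₂: v_a = √[μ(2/r₂ − 1/a_t)] = 0.65362 km/s.
Second burn Δv₂ = |v₂ − v_a| = 0.6348 km/s.
Total Δv = Δv₁ + Δv₂ = 1.708 km/s.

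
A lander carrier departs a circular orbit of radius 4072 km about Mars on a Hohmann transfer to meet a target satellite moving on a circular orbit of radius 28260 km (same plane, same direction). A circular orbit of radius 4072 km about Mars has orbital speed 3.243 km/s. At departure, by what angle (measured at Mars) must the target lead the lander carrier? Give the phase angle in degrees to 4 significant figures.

φ = 102.1°

From the circular-orbit relation v² = μ/r at r = 4072 km: μ = v²r = (3.243)² × 4072 = 42825.4 km³/s².
Semi-major axis of the transfer orbit: a_t = (4072 + 28260)/2 = 16166 km.
The half-period of the transfer ellipse is t = π√(a_t³/μ) = 31203 s.
Target angular speed ω₂ = √(μ/r₂³) = 4.3560×10^-5 rad/s.
Angle swept by the target during transfer: ω₂·t = 1.3592 rad = 77.88°.
Arrival is 180° from departure on the ellipse, so φ = 180° − 77.88° = 102.1°.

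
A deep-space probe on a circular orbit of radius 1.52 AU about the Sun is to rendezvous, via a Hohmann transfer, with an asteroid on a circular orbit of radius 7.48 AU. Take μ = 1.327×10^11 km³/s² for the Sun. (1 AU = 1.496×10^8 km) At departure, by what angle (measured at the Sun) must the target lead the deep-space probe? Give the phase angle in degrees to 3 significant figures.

φ = 96.0°

In km: r₁ = 1.52 × 1.496×10^8 = 2.27392×10^8 km; r₂ = 7.48 × 1.496×10^8 = 1.119008×10^9 km.
The Hohmann ellipse has a_t = (r₁ + r₂)/2 = 6.732×10^8 km.
Transfer time t = π√(a_t³/μ) = 1.50637×10^8 s.
The target's mean motion on its circular orbit is ω₂ = √(μ/r₂³) = 9.73163×10^-9 rad/s.
Angle swept by the target during transfer: ω₂·t = 1.4659 rad = 83.99°.
The deep-space probe traverses 180° on the transfer ellipse, so the target must lead by 180° − 83.99° = 96.0°.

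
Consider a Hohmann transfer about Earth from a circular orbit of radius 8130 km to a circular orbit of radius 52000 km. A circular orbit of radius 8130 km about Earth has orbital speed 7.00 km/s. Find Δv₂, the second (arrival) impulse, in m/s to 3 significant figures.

From the circular-orbit relation v² = μ/r at r = 8130 km: μ = v²r = (7.00)² × 8130 = 3.98370×10^5 km³/s².
Semi-major axis of the transfer orbit: a_t = (8130 + 52000)/2 = 30065 km.
Circular speed at r = 52000 km: v_c = √(μ/r) = 2.768 km/s.
Transfer-orbit speed at the same r (vis-viva, a = a_t): v_t = √[μ(2/r − 1/a_t)] = 1.439 km/s.
Δv₂ = |v_t − v_c| = |1.439 − 2.768| = 1.329 km/s.

Δv₂ = 1330 m/s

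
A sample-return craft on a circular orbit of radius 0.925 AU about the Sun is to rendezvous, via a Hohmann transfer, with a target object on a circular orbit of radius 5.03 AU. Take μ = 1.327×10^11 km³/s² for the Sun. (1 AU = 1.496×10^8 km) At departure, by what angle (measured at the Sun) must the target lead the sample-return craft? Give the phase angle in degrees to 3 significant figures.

In km: r₁ = 0.925 × 1.496×10^8 = 1.3838×10^8 km; r₂ = 5.03 × 1.496×10^8 = 7.52488×10^8 km.
Transfer-ellipse semi-major axis a_t = (r₁ + r₂)/2 = (1.3838×10^8 + 7.52488×10^8)/2 = 4.45434×10^8 km.
The half-period of the transfer ellipse is t = π√(a_t³/μ) = 8.1075×10^7 s.
The target's mean motion on its circular orbit is ω₂ = √(μ/r₂³) = 1.7648×10^-8 rad/s.
Angle swept by the target during transfer: ω₂·t = 1.4308 rad = 81.98°.
Arrival is 180° from departure on the ellipse, so φ = 180° − 81.98° = 98.0°.

φ = 98.0°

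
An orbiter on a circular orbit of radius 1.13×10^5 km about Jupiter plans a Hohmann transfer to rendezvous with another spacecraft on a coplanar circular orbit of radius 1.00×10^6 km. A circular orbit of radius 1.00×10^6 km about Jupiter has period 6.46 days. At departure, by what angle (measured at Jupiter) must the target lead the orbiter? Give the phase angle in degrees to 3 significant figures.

φ = 105°

From Kepler's third law T² = 4π²r³/μ at r = 1.00×10^6 km, T = 6.46 days = 6.46 × 86400 s = 5.58144×10^5 s: μ = 4π²r³/T² = 1.26726×10^8 km³/s².
The Hohmann ellipse has a_t = (r₁ + r₂)/2 = 5.565×10^5 km.
Transfer time t = π√(a_t³/μ) = 1.15855×10^5 s.
Target angular speed ω₂ = √(μ/r₂³) = 1.12573×10^-5 rad/s.
Angle swept by the target during transfer: ω₂·t = 1.3042 rad = 74.73°.
The orbiter traverses 180° on the transfer ellipse, so the target must lead by 180° − 74.73° = 105°.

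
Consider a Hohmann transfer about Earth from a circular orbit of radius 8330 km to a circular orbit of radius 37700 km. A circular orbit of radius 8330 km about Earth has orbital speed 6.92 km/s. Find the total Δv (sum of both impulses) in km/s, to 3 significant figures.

Δv = 3.23 km/s

From the circular-orbit relation v² = μ/r at r = 8330 km: μ = v²r = (6.92)² × 8330 = 3.98894×10^5 km³/s².
The Hohmann ellipse has a_t = (r₁ + r₂)/2 = 23015 km.
At r₁ the circular-orbit speed is v₁ = √(μ/r₁) = 6.920 km/s.
Transfer-orbit speed at r₁ (v² = μ(2/r − 1/a)): v_p = √[μ(2/r₁ − 1/a_t)] = 8.857 km/s.
First burn Δv₁ = |v_p − v₁| = 1.937 km/s.
Circular speed at r₂: v₂ = √(μ/r₂) = 3.253 km/s.
Transfer-orbit speed at r₂: v_a = √[μ(2/r₂ − 1/a_t)] = 1.957 km/s.
Second burn Δv₂ = |v₂ − v_a| = 1.296 km/s.
Δv = Δv₁ + Δv₂ = 1.937 + 1.296 = 3.233 km/s.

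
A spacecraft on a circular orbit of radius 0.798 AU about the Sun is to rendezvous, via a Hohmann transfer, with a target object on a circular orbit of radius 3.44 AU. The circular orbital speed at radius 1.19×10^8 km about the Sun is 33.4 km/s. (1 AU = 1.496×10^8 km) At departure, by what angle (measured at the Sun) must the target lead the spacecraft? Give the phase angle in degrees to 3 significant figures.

φ = 93.0°

From the circular-orbit relation v² = μ/r at r = 1.19×10^8 km: μ = v²r = (33.4)² × 1.19×10^8 = 1.32752×10^11 km³/s².
In km: r₁ = 0.798 × 1.496×10^8 = 1.193808×10^8 km; r₂ = 3.44 × 1.496×10^8 = 5.14624×10^8 km.
Transfer-ellipse semi-major axis a_t = (r₁ + r₂)/2 = (1.193808×10^8 + 5.14624×10^8)/2 = 3.170024×10^8 km.
The half-period of the transfer ellipse is t = π√(a_t³/μ) = 4.8666×10^7 s.
Target angular speed ω₂ = √(μ/r₂³) = 3.1209×10^-8 rad/s.
Angle swept by the target during transfer: ω₂·t = 1.5188 rad = 87.02°.
Arrival is 180° from departure on the ellipse, so φ = 180° − 87.02° = 93.0°.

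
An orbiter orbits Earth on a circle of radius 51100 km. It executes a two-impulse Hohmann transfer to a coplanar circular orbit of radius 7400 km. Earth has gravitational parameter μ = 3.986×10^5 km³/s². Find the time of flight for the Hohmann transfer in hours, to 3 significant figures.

t = 6.91 hours

The Hohmann ellipse has a_t = (r₁ + r₂)/2 = 29250 km.
Transfer time t = π√(a_t³/μ) = π√((29250)³ / 3.986×10^5) = 24890 s.
Converting: 24890 s ÷ 3600 s/hour = 6.91 hours.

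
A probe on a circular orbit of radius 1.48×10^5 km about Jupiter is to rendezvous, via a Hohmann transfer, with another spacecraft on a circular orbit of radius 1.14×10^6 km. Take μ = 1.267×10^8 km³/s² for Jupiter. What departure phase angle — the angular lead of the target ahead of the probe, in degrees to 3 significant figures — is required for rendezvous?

φ = 104°

The Hohmann ellipse has a_t = (r₁ + r₂)/2 = 6.440×10^5 km.
The half-period of the transfer ellipse is t = π√(a_t³/μ) = 1.442×10^5 s.
The target's mean motion on its circular orbit is ω₂ = √(μ/r₂³) = 9.248×10^-6 rad/s.
Angle swept by the target during transfer: ω₂·t = 1.334 rad = 76.43°.
Arrival is 180° from departure on the ellipse, so φ = 180° − 76.43° = 104°.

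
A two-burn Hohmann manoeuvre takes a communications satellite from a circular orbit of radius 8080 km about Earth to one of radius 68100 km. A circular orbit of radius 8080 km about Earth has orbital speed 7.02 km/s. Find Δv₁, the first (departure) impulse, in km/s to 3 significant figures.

From the circular-orbit relation v² = μ/r at r = 8080 km: μ = v²r = (7.02)² × 8080 = 3.98186×10^5 km³/s².
The Hohmann ellipse has a_t = (r₁ + r₂)/2 = 38090 km.
Circular speed at r = 8080 km: v_c = √(μ/r) = 7.020 km/s.
Vis-viva on the transfer ellipse at r = 8080 km gives v_t = √[μ(2/r − 1/a_t)] = 9.387 km/s.
Δv₁ = |v_t − v_c| = |9.387 − 7.020| = 2.367 km/s.

Δv₁ = 2.37 km/s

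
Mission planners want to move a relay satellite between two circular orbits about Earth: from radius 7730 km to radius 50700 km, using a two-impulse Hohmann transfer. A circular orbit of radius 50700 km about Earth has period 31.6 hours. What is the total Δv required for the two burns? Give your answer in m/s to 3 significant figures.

From Kepler's third law T² = 4π²r³/μ at r = 50700 km, T = 31.6 hours = 31.6 × 3600 s = 1.1376×10^5 s: μ = 4π²r³/T² = 3.97562×10^5 km³/s².
Semi-major axis of the transfer orbit: a_t = (7730 + 50700)/2 = 29215 km.
Circular speed at r₁: v₁ = √(μ/r₁) = √(3.97562×10^5/7730) = 7.1715 km/s.
On the transfer ellipse at r₁, v² = μ(2/r − 1/a) gives v_p = √[μ(2/r₁ − 1/a_t)] = 9.4474 km/s.
First burn Δv₁ = |v_p − v₁| = 2.276 km/s.
Circular speed at r₂: v₂ = √(μ/r₂) = 2.800 km/s.
Transfer-orbit speed at r₂: v_a = √[μ(2/r₂ − 1/a_t)] = 1.440 km/s.
Second burn Δv₂ = |v₂ − v_a| = 1.360 km/s.
Δv = Δv₁ + Δv₂ = 2.276 + 1.360 = 3.636 km/s.

Δv = 3640 m/s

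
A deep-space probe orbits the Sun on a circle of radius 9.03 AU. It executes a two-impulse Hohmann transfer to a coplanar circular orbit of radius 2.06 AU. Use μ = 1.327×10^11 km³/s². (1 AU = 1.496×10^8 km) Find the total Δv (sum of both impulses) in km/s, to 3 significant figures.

Δv = 9.60 km/s

In km: r₁ = 9.03 × 1.496×10^8 = 1.350888×10^9 km; r₂ = 2.06 × 1.496×10^8 = 3.08176×10^8 km.
Transfer-ellipse semi-major axis a_t = (r₁ + r₂)/2 = (1.350888×10^9 + 3.08176×10^8)/2 = 8.29532×10^8 km.
Circular speed at r₁: v₁ = √(μ/r₁) = √(1.327×10^11/1.350888×10^9) = 9.911 km/s.
Transfer-orbit speed at r₁ (v² = μ(2/r − 1/a)): v_a = √[μ(2/r₁ − 1/a_t)] = 6.041 km/s.
First burn Δv₁ = |v_a − v₁| = 3.870 km/s.
Circular speed at r₂: v₂ = √(μ/r₂) = 20.75 km/s.
Transfer-orbit speed at r₂: v_p = √[μ(2/r₂ − 1/a_t)] = 26.48 km/s.
Second burn Δv₂ = |v₂ − v_p| = 5.730 km/s.
Total Δv = Δv₁ + Δv₂ = 9.600 km/s.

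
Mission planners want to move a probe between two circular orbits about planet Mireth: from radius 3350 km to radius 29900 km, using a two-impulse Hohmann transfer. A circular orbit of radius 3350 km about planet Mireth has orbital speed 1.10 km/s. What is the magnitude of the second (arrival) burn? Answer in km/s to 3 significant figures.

Δv₂ = 0.203 km/s

From the circular-orbit relation v² = μ/r at r = 3350 km: μ = v²r = (1.10)² × 3350 = 4053.50 km³/s².
The Hohmann ellipse has a_t = (r₁ + r₂)/2 = 16625 km.
Circular speed at r = 29900 km: v_c = √(μ/r) = 0.3682 km/s.
Vis-viva on the transfer ellipse at r = 29900 km gives v_t = √[μ(2/r − 1/a_t)] = 0.1653 km/s.
Δv₂ = |v_t − v_c| = |0.1653 − 0.3682| = 0.2029 km/s.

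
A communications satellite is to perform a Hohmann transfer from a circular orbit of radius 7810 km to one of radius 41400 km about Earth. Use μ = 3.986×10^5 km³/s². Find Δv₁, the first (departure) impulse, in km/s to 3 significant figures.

The Hohmann ellipse has a_t = (r₁ + r₂)/2 = 24605 km.
Circular speed at r = 7810 km: v_c = √(μ/r) = 7.144 km/s.
Transfer-orbit speed at the same r (vis-viva, a = a_t): v_t = √[μ(2/r − 1/a_t)] = 9.267 km/s.
Δv₁ = |v_t − v_c| = |9.267 − 7.144| = 2.123 km/s.

Δv₁ = 2.12 km/s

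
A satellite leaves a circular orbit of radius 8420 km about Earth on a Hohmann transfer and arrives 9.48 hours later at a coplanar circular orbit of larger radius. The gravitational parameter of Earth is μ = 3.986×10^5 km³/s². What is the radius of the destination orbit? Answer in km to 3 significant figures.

Transfer time t = 9.48 hours = 34128 s, and t = π√(a_t³/μ).
So a_t = (μ t²/π²)^(1/3) = (3.986×10^5 × (34128)² / π²)^(1/3) = 36098 km.
Since a_t = (r₁ + r₂)/2, r₂ = 2a_t − r₁ = 2×36098 − 8420 = 63776 km.

r₂ = 63800 km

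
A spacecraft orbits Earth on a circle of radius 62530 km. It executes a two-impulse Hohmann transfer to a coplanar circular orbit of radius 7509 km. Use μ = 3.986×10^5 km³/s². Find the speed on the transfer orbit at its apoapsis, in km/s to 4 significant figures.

The Hohmann ellipse has a_t = (r₁ + r₂)/2 = 35019.5 km.
The apoapsis of the transfer ellipse is at r = 62530 km.
Applying v² = μ(2/r − 1/a_t): v = 1.169 km/s.

v = 1.169 km/s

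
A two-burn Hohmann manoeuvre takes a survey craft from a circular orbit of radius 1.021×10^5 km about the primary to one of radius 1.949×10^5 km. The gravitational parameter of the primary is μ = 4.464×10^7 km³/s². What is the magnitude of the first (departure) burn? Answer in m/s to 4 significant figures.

Δv₁ = 3045 m/s

Transfer-ellipse semi-major axis a_t = (r₁ + r₂)/2 = (1.021×10^5 + 1.949×10^5)/2 = 1.485×10^5 km.
On the circular orbit at r = 1.021×10^5 km, v_c = √(μ/r) = 20.910 km/s.
Transfer-orbit speed at the same r (vis-viva, a = a_t): v_t = √[μ(2/r − 1/a_t)] = 23.955 km/s.
Δv₁ = |v_t − v_c| = |23.955 − 20.910| = 3.045 km/s.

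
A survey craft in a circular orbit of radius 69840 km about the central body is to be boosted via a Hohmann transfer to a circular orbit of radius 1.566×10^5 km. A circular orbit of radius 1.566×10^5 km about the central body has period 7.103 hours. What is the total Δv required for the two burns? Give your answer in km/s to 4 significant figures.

From Kepler's third law T² = 4π²r³/μ at r = 1.566×10^5 km, T = 7.103 hours = 7.103 × 3600 s = 25570.8 s: μ = 4π²r³/T² = 2.31871×10^8 km³/s².
Transfer-ellipse semi-major axis a_t = (r₁ + r₂)/2 = (69840 + 1.566×10^5)/2 = 1.1322×10^5 km.
At r₁ the circular-orbit speed is v₁ = √(μ/r₁) = 57.620 km/s.
On the transfer ellipse at r₁, vis-viva equation gives v_p = √[μ(2/r₁ − 1/a_t)] = 67.765 km/s.
First burn Δv₁ = |v_p − v₁| = 10.145 km/s.
Circular speed at r₂: v₂ = √(μ/r₂) = 38.4793 km/s.
Transfer-orbit speed at r₂: v_a = √[μ(2/r₂ − 1/a_t)] = 30.2216 km/s.
Second burn Δv₂ = |v₂ − v_a| = 8.2577 km/s.
Δv = Δv₁ + Δv₂ = 10.145 + 8.2577 = 18.40 km/s.

Δv = 18.40 km/s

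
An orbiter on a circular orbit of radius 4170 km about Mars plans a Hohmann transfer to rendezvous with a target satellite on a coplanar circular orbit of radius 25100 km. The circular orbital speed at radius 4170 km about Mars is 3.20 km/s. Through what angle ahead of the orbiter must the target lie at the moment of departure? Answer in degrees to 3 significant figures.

φ = 99.9°

From the circular-orbit relation v² = μ/r at r = 4170 km: μ = v²r = (3.20)² × 4170 = 42700.8 km³/s².
Transfer-ellipse semi-major axis a_t = (r₁ + r₂)/2 = (4170 + 25100)/2 = 14635 km.
Transfer time t = π√(a_t³/μ) = 26917 s.
Target angular speed ω₂ = √(μ/r₂³) = 5.1965×10^-5 rad/s.
Angle swept by the target during transfer: ω₂·t = 1.3987 rad = 80.14°.
Arrival is 180° from departure on the ellipse, so φ = 180° − 80.14° = 99.9°.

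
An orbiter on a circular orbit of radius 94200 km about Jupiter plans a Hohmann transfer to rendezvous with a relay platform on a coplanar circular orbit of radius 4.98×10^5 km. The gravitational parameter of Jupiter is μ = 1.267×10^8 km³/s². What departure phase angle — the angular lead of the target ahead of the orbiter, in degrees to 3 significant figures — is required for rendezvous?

φ = 97.5°

The Hohmann ellipse has a_t = (r₁ + r₂)/2 = 2.961×10^5 km.
Transfer time t = π√(a_t³/μ) = 44969.62 s.
Target angular speed ω₂ = √(μ/r₂³) = 3.202907×10^-5 rad/s.
Angle swept by the target during transfer: ω₂·t = 1.440335 rad = 82.53°.
Arrival is 180° from departure on the ellipse, so φ = 180° − 82.53° = 97.5°.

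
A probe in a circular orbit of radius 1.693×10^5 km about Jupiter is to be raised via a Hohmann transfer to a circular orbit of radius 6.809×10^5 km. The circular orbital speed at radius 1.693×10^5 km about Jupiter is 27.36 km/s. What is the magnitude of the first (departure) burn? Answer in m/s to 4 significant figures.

From the circular-orbit relation v² = μ/r at r = 1.693×10^5 km: μ = v²r = (27.36)² × 1.693×10^5 = 1.26733×10^8 km³/s².
Semi-major axis of the transfer orbit: a_t = (1.693×10^5 + 6.809×10^5)/2 = 4.251×10^5 km.
Circular speed at r = 1.693×10^5 km: v_c = √(μ/r) = 27.360 km/s.
Vis-viva on the transfer ellipse at r = 1.693×10^5 km gives v_t = √[μ(2/r − 1/a_t)] = 34.627 km/s.
Δv₁ = |v_t − v_c| = |34.627 − 27.360| = 7.267 km/s.

Δv₁ = 7267 m/s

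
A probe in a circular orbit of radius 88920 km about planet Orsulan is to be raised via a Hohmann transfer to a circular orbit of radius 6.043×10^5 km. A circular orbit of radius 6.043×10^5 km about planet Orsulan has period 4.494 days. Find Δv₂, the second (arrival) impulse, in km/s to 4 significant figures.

Δv₂ = 4.826 km/s

From Kepler's third law T² = 4π²r³/μ at r = 6.043×10^5 km, T = 4.494 days = 4.494 × 86400 s = 3.882816×10^5 s: μ = 4π²r³/T² = 5.77862×10^7 km³/s².
Transfer-ellipse semi-major axis a_t = (r₁ + r₂)/2 = (88920 + 6.043×10^5)/2 = 3.4661×10^5 km.
Circular speed at r = 6.043×10^5 km: v_c = √(μ/r) = 9.779 km/s.
Vis-viva on the transfer ellipse at r = 6.043×10^5 km gives v_t = √[μ(2/r − 1/a_t)] = 4.953 km/s.
Δv₂ = |v_t − v_c| = |4.953 − 9.779| = 4.826 km/s.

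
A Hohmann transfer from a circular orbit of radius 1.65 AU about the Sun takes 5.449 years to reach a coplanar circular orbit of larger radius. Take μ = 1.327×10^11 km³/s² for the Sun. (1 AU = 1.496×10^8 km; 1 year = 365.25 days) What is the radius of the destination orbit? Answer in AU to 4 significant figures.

r₂ = 8.180 AU

In km: r₁ = 1.65 × 1.496×10^8 = 2.4684×10^8 km.
Transfer time t = 5.449 years × 365.25 × 86400 s = 1.719573624×10^8 s, and t = π√(a_t³/μ).
So a_t = (μ t²/π²)^(1/3) = (1.327×10^11 × (1.719573624×10^8)² / π²)^(1/3) = 7.3531×10^8 km.
Since a_t = (r₁ + r₂)/2, r₂ = 2a_t − r₁ = 2×7.3531×10^8 − 2.4684×10^8 = 1.22378×10^9 km.
In AU: r₂ = 1.22378×10^9 / 1.496×10^8 = 8.180 AU.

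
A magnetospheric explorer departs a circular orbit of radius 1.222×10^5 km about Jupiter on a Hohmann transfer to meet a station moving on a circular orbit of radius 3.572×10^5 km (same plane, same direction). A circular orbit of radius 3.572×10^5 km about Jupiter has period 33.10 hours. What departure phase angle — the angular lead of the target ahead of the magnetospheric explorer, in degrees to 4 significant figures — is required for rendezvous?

φ = 81.05°

From Kepler's third law T² = 4π²r³/μ at r = 3.572×10^5 km, T = 33.10 hours = 33.10 × 3600 s = 1.1916×10^5 s: μ = 4π²r³/T² = 1.26716×10^8 km³/s².
Semi-major axis of the transfer orbit: a_t = (1.222×10^5 + 3.572×10^5)/2 = 2.397×10^5 km.
The half-period of the transfer ellipse is t = π√(a_t³/μ) = 32750 s.
Target angular speed ω₂ = √(μ/r₂³) = 5.273×10^-5 rad/s.
Angle swept by the target during transfer: ω₂·t = 1.727 rad = 98.95°.
Arrival is 180° from departure on the ellipse, so φ = 180° − 98.95° = 81.05°.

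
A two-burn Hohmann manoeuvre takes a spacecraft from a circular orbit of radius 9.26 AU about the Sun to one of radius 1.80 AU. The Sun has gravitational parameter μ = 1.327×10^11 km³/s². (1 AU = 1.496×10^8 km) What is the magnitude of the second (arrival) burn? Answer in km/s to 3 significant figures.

Δv₂ = 6.53 km/s

In km: r₁ = 9.26 × 1.496×10^8 = 1.385296×10^9 km; r₂ = 1.80 × 1.496×10^8 = 2.6928×10^8 km.
The Hohmann ellipse has a_t = (r₁ + r₂)/2 = 8.27288×10^8 km.
Circular speed at r = 2.6928×10^8 km: v_c = √(μ/r) = 22.199 km/s.
Transfer-orbit speed at the same r (vis-viva, a = a_t): v_t = √[μ(2/r − 1/a_t)] = 28.726 km/s.
Δv₂ = |v_t − v_c| = |28.726 − 22.199| = 6.527 km/s.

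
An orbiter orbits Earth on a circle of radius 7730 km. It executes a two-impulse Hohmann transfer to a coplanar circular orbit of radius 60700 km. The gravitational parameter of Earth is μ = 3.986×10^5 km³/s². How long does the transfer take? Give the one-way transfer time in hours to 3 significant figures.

t = 8.75 hours

The Hohmann ellipse has a_t = (r₁ + r₂)/2 = 34215 km.
Half the transfer-orbit period gives t = π√(a_t³/μ) = 31490 s.
Converting: 31490 s ÷ 3600 s/hour = 8.75 hours.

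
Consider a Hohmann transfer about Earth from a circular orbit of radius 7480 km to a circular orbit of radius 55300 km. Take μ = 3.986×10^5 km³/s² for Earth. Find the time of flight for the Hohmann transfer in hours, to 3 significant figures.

Semi-major axis of the transfer orbit: a_t = (7480 + 55300)/2 = 31390 km.
Half the transfer-orbit period gives t = π√(a_t³/μ) = 27670 s.
Converting: 27670 s ÷ 3600 s/hour = 7.69 hours.

t = 7.69 hours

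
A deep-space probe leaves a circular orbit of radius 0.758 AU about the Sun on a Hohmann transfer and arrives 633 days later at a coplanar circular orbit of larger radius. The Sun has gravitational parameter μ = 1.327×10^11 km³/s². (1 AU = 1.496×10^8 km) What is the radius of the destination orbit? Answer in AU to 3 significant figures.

r₂ = 3.82 AU

In km: r₁ = 0.758 × 1.496×10^8 = 1.133968×10^8 km.
Transfer time t = 633 days = 5.46912×10^7 s, and t = π√(a_t³/μ).
So a_t = (μ t²/π²)^(1/3) = (1.327×10^11 × (5.46912×10^7)² / π²)^(1/3) = 3.4261×10^8 km.
Since a_t = (r₁ + r₂)/2, r₂ = 2a_t − r₁ = 2×3.4261×10^8 − 1.133968×10^8 = 5.718232×10^8 km.
In AU: r₂ = 5.718232×10^8 / 1.496×10^8 = 3.82 AU.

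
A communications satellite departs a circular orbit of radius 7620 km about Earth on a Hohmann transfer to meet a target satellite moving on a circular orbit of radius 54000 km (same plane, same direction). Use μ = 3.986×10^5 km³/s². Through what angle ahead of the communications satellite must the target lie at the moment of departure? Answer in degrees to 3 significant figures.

Transfer-ellipse semi-major axis a_t = (r₁ + r₂)/2 = (7620 + 54000)/2 = 30810 km.
The half-period of the transfer ellipse is t = π√(a_t³/μ) = 26910 s.
Target angular speed ω₂ = √(μ/r₂³) = 5.0313×10^-5 rad/s.
Angle swept by the target during transfer: ω₂·t = 1.3539 rad = 77.57°.
The communications satellite traverses 180° on the transfer ellipse, so the target must lead by 180° − 77.57° = 102°.

φ = 102°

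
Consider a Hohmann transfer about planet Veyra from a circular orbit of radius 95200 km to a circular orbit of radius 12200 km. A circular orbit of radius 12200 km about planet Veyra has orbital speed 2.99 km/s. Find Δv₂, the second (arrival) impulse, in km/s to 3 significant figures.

Δv₂ = 0.991 km/s

From the circular-orbit relation v² = μ/r at r = 12200 km: μ = v²r = (2.99)² × 12200 = 1.09069×10^5 km³/s².
Semi-major axis of the transfer orbit: a_t = (95200 + 12200)/2 = 53700 km.
On the circular orbit at r = 12200 km, v_c = √(μ/r) = 2.9900 km/s.
Vis-viva on the transfer ellipse at r = 12200 km gives v_t = √[μ(2/r − 1/a_t)] = 3.9811 km/s.
Δv₂ = |v_t − v_c| = |3.9811 − 2.9900| = 0.9911 km/s.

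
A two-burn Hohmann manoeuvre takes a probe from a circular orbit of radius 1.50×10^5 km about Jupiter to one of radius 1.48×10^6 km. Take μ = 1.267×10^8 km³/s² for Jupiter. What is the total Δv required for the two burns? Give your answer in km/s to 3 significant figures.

Semi-major axis of the transfer orbit: a_t = (1.500×10^5 + 1.480×10^6)/2 = 8.150×10^5 km.
At r₁ the circular-orbit speed is v₁ = √(μ/r₁) = 29.06 km/s.
Transfer-orbit speed at r₁ (vis-viva equation): v_p = √[μ(2/r₁ − 1/a_t)] = 39.16 km/s.
First burn Δv₁ = |v_p − v₁| = 10.10 km/s.
Circular speed at r₂: v₂ = √(μ/r₂) = 9.252 km/s.
Transfer-orbit speed at r₂: v_a = √[μ(2/r₂ − 1/a_t)] = 3.969 km/s.
Second burn Δv₂ = |v₂ − v_a| = 5.283 km/s.
Δv = Δv₁ + Δv₂ = 10.10 + 5.283 = 15.38 km/s.

Δv = 15.4 km/s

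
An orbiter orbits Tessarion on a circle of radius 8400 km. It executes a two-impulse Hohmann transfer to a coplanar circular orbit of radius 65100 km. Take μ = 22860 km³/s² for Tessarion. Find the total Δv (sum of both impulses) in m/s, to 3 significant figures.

Δv = 855 m/s

Transfer-ellipse semi-major axis a_t = (r₁ + r₂)/2 = (8400 + 65100)/2 = 36750 km.
Circular speed at r₁: v₁ = √(μ/r₁) = √(22860/8400) = 1.64968 km/s.
Transfer-orbit speed at r₁ (vis-viva): v_p = √[μ(2/r₁ − 1/a_t)] = 2.19564 km/s.
First burn Δv₁ = |v_p − v₁| = 0.54596 km/s.
Circular speed at r₂: v₂ = √(μ/r₂) = 0.59258 km/s.
Transfer-orbit speed at r₂: v_a = √[μ(2/r₂ − 1/a_t)] = 0.28331 km/s.
Second burn Δv₂ = |v₂ − v_a| = 0.30927 km/s.
Total Δv = Δv₁ + Δv₂ = 0.8552 km/s.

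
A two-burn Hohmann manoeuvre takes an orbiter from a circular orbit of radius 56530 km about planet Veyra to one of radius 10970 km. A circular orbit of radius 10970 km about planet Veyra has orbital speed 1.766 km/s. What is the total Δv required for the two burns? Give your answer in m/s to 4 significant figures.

From the circular-orbit relation v² = μ/r at r = 10970 km: μ = v²r = (1.766)² × 10970 = 34212.8 km³/s².
The Hohmann ellipse has a_t = (r₁ + r₂)/2 = 33750 km.
Circular speed at r₁: v₁ = √(μ/r₁) = √(34212.8/56530) = 0.77796 km/s.
Transfer-orbit speed at r₁ (vis-viva equation): v_a = √[μ(2/r₁ − 1/a_t)] = 0.44353 km/s.
First burn Δv₁ = |v_a − v₁| = 0.3344 km/s.
At r₂, v₂ = √(μ/r₂) = 1.7660 km/s.
Transfer-orbit speed at r₂: v_p = √[μ(2/r₂ − 1/a_t)] = 2.2856 km/s.
Second burn Δv₂ = |v₂ − v_p| = 0.5196 km/s.
Δv = Δv₁ + Δv₂ = 0.3344 + 0.5196 = 0.8540 km/s.

Δv = 854.0 m/s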